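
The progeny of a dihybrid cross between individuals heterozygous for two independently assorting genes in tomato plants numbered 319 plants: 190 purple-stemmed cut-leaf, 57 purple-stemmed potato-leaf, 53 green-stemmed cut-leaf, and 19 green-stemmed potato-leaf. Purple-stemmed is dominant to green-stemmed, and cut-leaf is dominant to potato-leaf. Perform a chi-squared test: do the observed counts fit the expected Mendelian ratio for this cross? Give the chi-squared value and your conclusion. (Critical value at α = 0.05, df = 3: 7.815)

A dihybrid F₂ with independent assortment and complete dominance at both loci gives a 9:3:3:1 phenotypic ratio.
The 9:3:3:1 ratio has 16 parts, so with N = 319 the expected counts are:
  purple-stemmed cut-leaf: 319 × 9/16 = 179.4375
  purple-stemmed potato-leaf: 319 × 3/16 = 59.8125
  green-stemmed cut-leaf: 319 × 3/16 = 59.8125
  green-stemmed potato-leaf: 319 × 1/16 = 19.9375
χ² = Σ (O − E)² / E
  purple-stemmed cut-leaf: (190 − 179.4375)² / 179.4375 = 0.6218
  purple-stemmed potato-leaf: (57 − 59.8125)² / 59.8125 = 0.1322
  green-stemmed cut-leaf: (53 − 59.8125)² / 59.8125 = 0.7759
  green-stemmed potato-leaf: (19 − 19.9375)² / 19.9375 = 0.0441
χ² = 0.6218 + 0.1322 + 0.7759 + 0.0441 = 1.574
Degrees of freedom = 4 − 1 = 3; critical value at α = 0.05 is 7.815.
Since 1.574 < 7.815, we fail to reject the null hypothesis — the data are consistent with the 9:3:3:1 ratio.

1.574; consistent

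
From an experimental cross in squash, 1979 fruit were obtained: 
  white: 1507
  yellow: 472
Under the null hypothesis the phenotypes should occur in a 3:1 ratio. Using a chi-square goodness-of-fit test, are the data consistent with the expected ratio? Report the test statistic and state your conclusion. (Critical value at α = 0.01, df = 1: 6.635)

1.395; consistent

The 3:1 ratio has 4 parts, so with N = 1979 the expected counts are:
  white: 1979 × 3/4 = 1484.25
  yellow: 1979 × 1/4 = 494.75
χ² = Σ (O − E)² / E
  white: (1507 − 1484.25)² / 1484.25 = 0.3487
  yellow: (472 − 494.75)² / 494.75 = 1.0461
χ² = 0.3487 + 1.0461 = 1.3948 ≈ 1.395
Degrees of freedom = 2 − 1 = 1; critical value at α = 0.01 is 6.635.
Since 1.395 < 6.635, we fail to reject the null hypothesis — the data are consistent with the 3:1 ratio.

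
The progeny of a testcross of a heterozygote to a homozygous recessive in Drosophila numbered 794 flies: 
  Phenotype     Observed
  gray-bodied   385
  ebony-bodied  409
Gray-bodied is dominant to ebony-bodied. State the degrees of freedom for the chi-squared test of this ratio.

1

A testcross of a heterozygote (Aa × aa) gives a 1:1 phenotypic ratio.
A goodness-of-fit test with 2 phenotype classes has df = 2 − 1 = 1.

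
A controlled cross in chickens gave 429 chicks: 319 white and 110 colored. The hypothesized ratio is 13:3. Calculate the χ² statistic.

Under the 13:3 hypothesis (Σ ratio = 16, N = 429):
  white: 429 × 13/16 = 348.5625
  colored: 429 × 3/16 = 80.4375
χ² = Σ (O − E)² / E
  white: (319 − 348.5625)² / 348.5625 = 2.5073
  colored: (110 − 80.4375)² / 80.4375 = 10.8649
χ² = 2.5073 + 10.8649 = 13.3722 ≈ 13.372

13.372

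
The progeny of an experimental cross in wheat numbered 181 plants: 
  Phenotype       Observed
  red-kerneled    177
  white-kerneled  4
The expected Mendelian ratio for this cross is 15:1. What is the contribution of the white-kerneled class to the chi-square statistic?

4.727

Expected counts for N = 181 under a 15:1 ratio (total parts = 16):
  red-kerneled: 181 × 15/16 = 169.6875
  white-kerneled: 181 × 1/16 = 11.3125
Contribution of white-kerneled: (4 − 11.3125)² / 11.3125 = 4.7269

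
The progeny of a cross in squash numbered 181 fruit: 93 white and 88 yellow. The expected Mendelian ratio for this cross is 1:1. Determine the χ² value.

The 1:1 ratio has 2 parts, so with N = 181 the expected counts are:
  white: 181 × 1/2 = 90.5
  yellow: 181 × 1/2 = 90.5
χ² = Σ (O − E)² / E
  white: (93 − 90.5)² / 90.5 = 0.0691
  yellow: (88 − 90.5)² / 90.5 = 0.0691
χ² = 0.0691 + 0.0691 = 0.1382 ≈ 0.138

0.138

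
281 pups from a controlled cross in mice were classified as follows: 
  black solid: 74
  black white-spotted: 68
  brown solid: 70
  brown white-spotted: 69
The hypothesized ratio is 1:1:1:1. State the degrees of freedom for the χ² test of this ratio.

3

A goodness-of-fit test with 4 phenotype classes has df = 4 − 1 = 3.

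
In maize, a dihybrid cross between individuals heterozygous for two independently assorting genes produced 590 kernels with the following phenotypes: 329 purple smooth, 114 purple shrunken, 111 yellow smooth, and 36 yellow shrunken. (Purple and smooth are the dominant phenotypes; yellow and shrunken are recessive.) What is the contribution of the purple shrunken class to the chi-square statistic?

A dihybrid F₂ with independent assortment and complete dominance at both loci gives a 9:3:3:1 phenotypic ratio.
Total ratio parts = 16. Expected numbers out of 590:
  purple smooth: 590 × 9/16 = 331.875
  purple shrunken: 590 × 3/16 = 110.625
  yellow smooth: 590 × 3/16 = 110.625
  yellow shrunken: 590 × 1/16 = 36.875
Contribution of purple shrunken: (114 − 110.625)² / 110.625 = 0.1030

0.103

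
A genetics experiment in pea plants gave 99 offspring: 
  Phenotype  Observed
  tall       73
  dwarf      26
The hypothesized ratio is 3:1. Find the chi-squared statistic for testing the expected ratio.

0.084

The 3:1 ratio has 4 parts, so with N = 99 the expected counts are:
  tall: 99 × 3/4 = 74.25
  dwarf: 99 × 1/4 = 24.75
χ² = Σ (O − E)² / E
  tall: (73 − 74.25)² / 74.25 = 0.0210
  dwarf: (26 − 24.75)² / 24.75 = 0.0631
χ² = 0.0210 + 0.0631 = 0.0841 ≈ 0.084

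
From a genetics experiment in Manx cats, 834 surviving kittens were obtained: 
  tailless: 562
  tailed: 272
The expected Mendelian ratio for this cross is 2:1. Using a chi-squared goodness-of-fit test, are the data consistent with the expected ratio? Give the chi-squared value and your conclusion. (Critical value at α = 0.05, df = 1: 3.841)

Under the 2:1 hypothesis (Σ ratio = 3, N = 834):
  tailless: 834 × 2/3 = 556
  tailed: 834 × 1/3 = 278
χ² = Σ (O − E)² / E
  tailless: (562 − 556)² / 556 = 0.0647
  tailed: (272 − 278)² / 278 = 0.1295
χ² = 0.0647 + 0.1295 = 0.1942 ≈ 0.194
Degrees of freedom = 2 − 1 = 1; critical value at α = 0.05 is 3.841.
Since 0.194 < 3.841, we fail to reject the null hypothesis — the data are consistent with the 2:1 ratio.

0.194; consistent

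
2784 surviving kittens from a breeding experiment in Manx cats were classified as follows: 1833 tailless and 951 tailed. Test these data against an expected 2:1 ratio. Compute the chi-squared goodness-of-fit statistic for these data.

0.855

Total ratio parts = 3. Expected numbers out of 2784:
  tailless: 2784 × 2/3 = 1856
  tailed: 2784 × 1/3 = 928
χ² = Σ (O − E)² / E
  tailless: (1833 − 1856)² / 1856 = 0.2850
  tailed: (951 − 928)² / 928 = 0.5700
χ² = 0.2850 + 0.5700 = 0.855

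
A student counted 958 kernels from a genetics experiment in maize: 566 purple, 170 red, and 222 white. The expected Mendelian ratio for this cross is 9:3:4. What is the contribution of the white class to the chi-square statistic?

1.279

Expected counts for N = 958 under a 9:3:4 ratio (total parts = 16):
  purple: 958 × 9/16 = 538.875
  red: 958 × 3/16 = 179.625
  white: 958 × 4/16 = 239.5
Contribution of white: (222 − 239.5)² / 239.5 = 1.2787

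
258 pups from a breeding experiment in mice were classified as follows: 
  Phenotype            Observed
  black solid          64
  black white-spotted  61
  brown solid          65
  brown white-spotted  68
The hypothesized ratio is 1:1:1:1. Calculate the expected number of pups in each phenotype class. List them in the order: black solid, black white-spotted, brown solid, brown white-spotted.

Expected counts for N = 258 under a 1:1:1:1 ratio (total parts = 4):
  black solid: 258 × 1/4 = 64.5
  black white-spotted: 258 × 1/4 = 64.5
  brown solid: 258 × 1/4 = 64.5
  brown white-spotted: 258 × 1/4 = 64.5

64.5, 64.5, 64.5, 64.5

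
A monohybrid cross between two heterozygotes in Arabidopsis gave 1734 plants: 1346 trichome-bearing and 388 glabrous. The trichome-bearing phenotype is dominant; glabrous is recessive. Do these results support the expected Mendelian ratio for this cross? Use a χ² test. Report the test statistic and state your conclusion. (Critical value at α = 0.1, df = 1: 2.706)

6.368; not consistent

For a monohybrid cross between heterozygotes with complete dominance, the expected phenotypic ratio is 3:1.
Under the 3:1 hypothesis (Σ ratio = 4, N = 1734):
  trichome-bearing: 1734 × 3/4 = 1300.5
  glabrous: 1734 × 1/4 = 433.5
χ² = Σ (O − E)² / E
  trichome-bearing: (1346 − 1300.5)² / 1300.5 = 1.5919
  glabrous: (388 − 433.5)² / 433.5 = 4.7757
χ² = 1.5919 + 4.7757 = 6.3676 ≈ 6.368
Degrees of freedom = 2 − 1 = 1; critical value at α = 0.1 is 2.706.
Since 6.368 > 2.706, we reject the null hypothesis — the data do not fit the 3:1 ratio.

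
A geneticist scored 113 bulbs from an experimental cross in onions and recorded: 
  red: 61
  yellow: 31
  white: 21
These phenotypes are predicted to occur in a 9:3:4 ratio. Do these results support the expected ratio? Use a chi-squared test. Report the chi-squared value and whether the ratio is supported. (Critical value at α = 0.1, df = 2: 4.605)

The 9:3:4 ratio has 16 parts, so with N = 113 the expected counts are:
  red: 113 × 9/16 = 63.5625
  yellow: 113 × 3/16 = 21.1875
  white: 113 × 4/16 = 28.25
χ² = Σ (O − E)² / E
  red: (61 − 63.5625)² / 63.5625 = 0.1033
  yellow: (31 − 21.1875)² / 21.1875 = 4.5444
  white: (21 − 28.25)² / 28.25 = 1.8606
χ² = 0.1033 + 4.5444 + 1.8606 = 6.5083 ≈ 6.508
Degrees of freedom = 3 − 1 = 2; critical value at α = 0.1 is 4.605.
Since 6.508 > 4.605, we reject the null hypothesis — the data do not fit the 9:3:4 ratio.

6.508; not consistent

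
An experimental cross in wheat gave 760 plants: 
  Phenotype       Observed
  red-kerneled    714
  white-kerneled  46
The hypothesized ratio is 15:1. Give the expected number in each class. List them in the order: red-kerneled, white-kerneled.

Under the 15:1 hypothesis (Σ ratio = 16, N = 760):
  red-kerneled: 760 × 15/16 = 712.5
  white-kerneled: 760 × 1/16 = 47.5

712.5, 47.5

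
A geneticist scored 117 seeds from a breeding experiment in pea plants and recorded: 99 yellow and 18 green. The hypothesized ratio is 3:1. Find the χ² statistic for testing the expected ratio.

5.769

Total ratio parts = 4. Expected numbers out of 117:
  yellow: 117 × 3/4 = 87.75
  green: 117 × 1/4 = 29.25
χ² = Σ (O − E)² / E
  yellow: (99 − 87.75)² / 87.75 = 1.4423
  green: (18 − 29.25)² / 29.25 = 4.3269
χ² = 1.4423 + 4.3269 = 5.7692 ≈ 5.769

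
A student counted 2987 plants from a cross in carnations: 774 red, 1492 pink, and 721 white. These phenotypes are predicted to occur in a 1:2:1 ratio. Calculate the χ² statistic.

Under the 1:2:1 hypothesis (Σ ratio = 4, N = 2987):
  red: 2987 × 1/4 = 746.75
  pink: 2987 × 2/4 = 1493.5
  white: 2987 × 1/4 = 746.75
χ² = Σ (O − E)² / E
  red: (774 − 746.75)² / 746.75 = 0.9944
  pink: (1492 − 1493.5)² / 1493.5 = 0.0015
  white: (721 − 746.75)² / 746.75 = 0.8879
χ² = 0.9944 + 0.0015 + 0.8879 = 1.8838 ≈ 1.884

1.884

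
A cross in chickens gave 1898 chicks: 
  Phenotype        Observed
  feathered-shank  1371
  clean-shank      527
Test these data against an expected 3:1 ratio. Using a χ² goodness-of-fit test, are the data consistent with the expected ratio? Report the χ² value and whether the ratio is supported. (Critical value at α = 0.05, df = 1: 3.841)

Total ratio parts = 4. Expected numbers out of 1898:
  feathered-shank: 1898 × 3/4 = 1423.5
  clean-shank: 1898 × 1/4 = 474.5
χ² = Σ (O − E)² / E
  feathered-shank: (1371 − 1423.5)² / 1423.5 = 1.9362
  clean-shank: (527 − 474.5)² / 474.5 = 5.8087
χ² = 1.9362 + 5.8087 = 7.7449 ≈ 7.745
Degrees of freedom = 2 − 1 = 1; critical value at α = 0.05 is 3.841.
Since 7.745 > 3.841, we reject the null hypothesis — the data do not fit the 3:1 ratio.

7.745; not consistent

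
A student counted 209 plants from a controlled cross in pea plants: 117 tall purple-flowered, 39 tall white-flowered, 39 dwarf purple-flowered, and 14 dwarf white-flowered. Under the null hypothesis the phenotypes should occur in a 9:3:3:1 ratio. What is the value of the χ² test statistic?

0.072

Under the 9:3:3:1 hypothesis (Σ ratio = 16, N = 209):
  tall purple-flowered: 209 × 9/16 = 117.5625
  tall white-flowered: 209 × 3/16 = 39.1875
  dwarf purple-flowered: 209 × 3/16 = 39.1875
  dwarf white-flowered: 209 × 1/16 = 13.0625
χ² = Σ (O − E)² / E
  tall purple-flowered: (117 − 117.5625)² / 117.5625 = 0.0027
  tall white-flowered: (39 − 39.1875)² / 39.1875 = 0.0009
  dwarf purple-flowered: (39 − 39.1875)² / 39.1875 = 0.0009
  dwarf white-flowered: (14 − 13.0625)² / 13.0625 = 0.0673
χ² = 0.0027 + 0.0009 + 0.0009 + 0.0673 = 0.0718 ≈ 0.072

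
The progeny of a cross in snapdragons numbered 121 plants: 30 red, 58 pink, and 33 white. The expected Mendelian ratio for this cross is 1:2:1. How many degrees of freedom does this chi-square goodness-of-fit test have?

A goodness-of-fit test with 3 phenotype classes has df = 3 − 1 = 2.

2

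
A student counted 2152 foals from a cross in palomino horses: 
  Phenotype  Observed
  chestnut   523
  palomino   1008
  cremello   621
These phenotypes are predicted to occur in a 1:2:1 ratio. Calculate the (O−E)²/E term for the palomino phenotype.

Under the 1:2:1 hypothesis (Σ ratio = 4, N = 2152):
  chestnut: 2152 × 1/4 = 538
  palomino: 2152 × 2/4 = 1076
  cremello: 2152 × 1/4 = 538
Contribution of palomino: (1008 − 1076)² / 1076 = 4.2974

4.297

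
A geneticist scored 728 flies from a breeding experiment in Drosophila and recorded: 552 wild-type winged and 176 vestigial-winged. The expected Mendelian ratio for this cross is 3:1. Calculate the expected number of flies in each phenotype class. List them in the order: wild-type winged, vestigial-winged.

Expected counts for N = 728 under a 3:1 ratio (total parts = 4):
  wild-type winged: 728 × 3/4 = 546
  vestigial-winged: 728 × 1/4 = 182

546, 182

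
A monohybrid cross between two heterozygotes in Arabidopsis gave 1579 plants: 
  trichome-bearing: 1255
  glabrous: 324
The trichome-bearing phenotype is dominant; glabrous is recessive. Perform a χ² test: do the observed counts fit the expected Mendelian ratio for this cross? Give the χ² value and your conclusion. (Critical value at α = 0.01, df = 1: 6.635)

For a monohybrid cross between heterozygotes with complete dominance, the expected phenotypic ratio is 3:1.
The 3:1 ratio has 4 parts, so with N = 1579 the expected counts are:
  trichome-bearing: 1579 × 3/4 = 1184.25
  glabrous: 1579 × 1/4 = 394.75
χ² = Σ (O − E)² / E
  trichome-bearing: (1255 − 1184.25)² / 1184.25 = 4.2268
  glabrous: (324 − 394.75)² / 394.75 = 12.6803
χ² = 4.2268 + 12.6803 = 16.9071 ≈ 16.907
Degrees of freedom = 2 − 1 = 1; critical value at α = 0.01 is 6.635.
Since 16.907 > 6.635, we reject the null hypothesis — the data do not fit the 3:1 ratio.

16.907; not consistent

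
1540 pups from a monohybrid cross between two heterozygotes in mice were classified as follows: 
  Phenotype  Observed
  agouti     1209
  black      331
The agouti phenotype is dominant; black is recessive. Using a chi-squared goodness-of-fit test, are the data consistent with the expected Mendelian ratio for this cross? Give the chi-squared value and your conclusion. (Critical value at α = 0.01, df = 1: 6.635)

10.099; not consistent

For a monohybrid cross between heterozygotes with complete dominance, the expected phenotypic ratio is 3:1.
Total ratio parts = 4. Expected numbers out of 1540:
  agouti: 1540 × 3/4 = 1155
  black: 1540 × 1/4 = 385
χ² = Σ (O − E)² / E
  agouti: (1209 − 1155)² / 1155 = 2.5247
  black: (331 − 385)² / 385 = 7.5740
χ² = 2.5247 + 7.5740 = 10.0987 ≈ 10.099
Degrees of freedom = 2 − 1 = 1; critical value at α = 0.01 is 6.635.
Since 10.099 > 6.635, we reject the null hypothesis — the data do not fit the 3:1 ratio.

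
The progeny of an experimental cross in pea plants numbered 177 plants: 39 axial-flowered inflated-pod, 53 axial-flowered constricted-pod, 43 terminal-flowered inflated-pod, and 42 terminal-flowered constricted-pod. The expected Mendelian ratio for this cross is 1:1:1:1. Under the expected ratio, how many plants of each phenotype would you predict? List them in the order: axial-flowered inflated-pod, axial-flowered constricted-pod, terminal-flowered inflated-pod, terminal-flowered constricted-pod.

Under the 1:1:1:1 hypothesis (Σ ratio = 4, N = 177):
  axial-flowered inflated-pod: 177 × 1/4 = 44.25
  axial-flowered constricted-pod: 177 × 1/4 = 44.25
  terminal-flowered inflated-pod: 177 × 1/4 = 44.25
  terminal-flowered constricted-pod: 177 × 1/4 = 44.25

44.25, 44.25, 44.25, 44.25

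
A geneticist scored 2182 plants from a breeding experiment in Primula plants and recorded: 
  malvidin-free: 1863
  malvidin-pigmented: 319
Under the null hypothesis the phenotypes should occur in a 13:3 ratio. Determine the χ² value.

Expected counts for N = 2182 under a 13:3 ratio (total parts = 16):
  malvidin-free: 2182 × 13/16 = 1772.875
  malvidin-pigmented: 2182 × 3/16 = 409.125
χ² = Σ (O − E)² / E
  malvidin-free: (1863 − 1772.875)² / 1772.875 = 4.5816
  malvidin-pigmented: (319 − 409.125)² / 409.125 = 19.8534
χ² = 4.5816 + 19.8534 = 24.435

24.435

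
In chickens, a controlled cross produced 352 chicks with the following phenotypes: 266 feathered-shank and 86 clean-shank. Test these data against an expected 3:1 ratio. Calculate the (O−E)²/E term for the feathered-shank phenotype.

0.015

Under the 3:1 hypothesis (Σ ratio = 4, N = 352):
  feathered-shank: 352 × 3/4 = 264
  clean-shank: 352 × 1/4 = 88
Contribution of feathered-shank: (266 − 264)² / 264 = 0.0152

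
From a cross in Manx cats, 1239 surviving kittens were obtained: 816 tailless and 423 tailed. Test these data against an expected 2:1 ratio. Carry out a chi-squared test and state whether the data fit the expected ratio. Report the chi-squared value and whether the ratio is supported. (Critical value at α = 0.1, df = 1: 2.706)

Expected counts for N = 1239 under a 2:1 ratio (total parts = 3):
  tailless: 1239 × 2/3 = 826
  tailed: 1239 × 1/3 = 413
χ² = Σ (O − E)² / E
  tailless: (816 − 826)² / 826 = 0.1211
  tailed: (423 − 413)² / 413 = 0.2421
χ² = 0.1211 + 0.2421 = 0.3632 ≈ 0.363
Degrees of freedom = 2 − 1 = 1; critical value at α = 0.1 is 2.706.
Since 0.363 < 2.706, we fail to reject the null hypothesis — the data are consistent with the 2:1 ratio.

0.363; consistent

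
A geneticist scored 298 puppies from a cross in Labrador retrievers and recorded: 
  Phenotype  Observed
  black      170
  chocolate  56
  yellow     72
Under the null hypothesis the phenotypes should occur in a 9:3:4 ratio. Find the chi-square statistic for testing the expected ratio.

The 9:3:4 ratio has 16 parts, so with N = 298 the expected counts are:
  black: 298 × 9/16 = 167.625
  chocolate: 298 × 3/16 = 55.875
  yellow: 298 × 4/16 = 74.5
χ² = Σ (O − E)² / E
  black: (170 − 167.625)² / 167.625 = 0.0337
  chocolate: (56 − 55.875)² / 55.875 = 0.0003
  yellow: (72 − 74.5)² / 74.5 = 0.0839
χ² = 0.0337 + 0.0003 + 0.0839 = 0.1179 ≈ 0.118

0.118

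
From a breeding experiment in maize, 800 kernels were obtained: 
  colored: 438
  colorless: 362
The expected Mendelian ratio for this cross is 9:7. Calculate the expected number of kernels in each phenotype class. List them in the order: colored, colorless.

450, 350

The 9:7 ratio has 16 parts, so with N = 800 the expected counts are:
  colored: 800 × 9/16 = 450
  colorless: 800 × 7/16 = 350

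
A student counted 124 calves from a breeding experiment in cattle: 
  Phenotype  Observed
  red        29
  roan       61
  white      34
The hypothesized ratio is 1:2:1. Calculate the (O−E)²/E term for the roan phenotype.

The 1:2:1 ratio has 4 parts, so with N = 124 the expected counts are:
  red: 124 × 1/4 = 31
  roan: 124 × 2/4 = 62
  white: 124 × 1/4 = 31
Contribution of roan: (61 − 62)² / 62 = 0.0161

0.016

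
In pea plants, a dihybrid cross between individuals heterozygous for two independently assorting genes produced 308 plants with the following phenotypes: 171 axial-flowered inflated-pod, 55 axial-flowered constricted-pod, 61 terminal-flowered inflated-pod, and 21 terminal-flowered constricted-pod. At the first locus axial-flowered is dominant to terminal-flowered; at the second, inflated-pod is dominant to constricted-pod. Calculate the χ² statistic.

0.502

A dihybrid F₂ with independent assortment and complete dominance at both loci gives a 9:3:3:1 phenotypic ratio.
Total ratio parts = 16. Expected numbers out of 308:
  axial-flowered inflated-pod: 308 × 9/16 = 173.25
  axial-flowered constricted-pod: 308 × 3/16 = 57.75
  terminal-flowered inflated-pod: 308 × 3/16 = 57.75
  terminal-flowered constricted-pod: 308 × 1/16 = 19.25
χ² = Σ (O − E)² / E
  axial-flowered inflated-pod: (171 − 173.25)² / 173.25 = 0.0292
  axial-flowered constricted-pod: (55 − 57.75)² / 57.75 = 0.1310
  terminal-flowered inflated-pod: (61 − 57.75)² / 57.75 = 0.1829
  terminal-flowered constricted-pod: (21 − 19.25)² / 19.25 = 0.1591
χ² = 0.0292 + 0.1310 + 0.1829 + 0.1591 = 0.5022 ≈ 0.502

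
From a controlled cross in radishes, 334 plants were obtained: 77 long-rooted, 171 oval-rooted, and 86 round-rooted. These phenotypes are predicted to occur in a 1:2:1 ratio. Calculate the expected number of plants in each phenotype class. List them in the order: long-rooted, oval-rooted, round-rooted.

83.5, 167, 83.5

The 1:2:1 ratio has 4 parts, so with N = 334 the expected counts are:
  long-rooted: 334 × 1/4 = 83.5
  oval-rooted: 334 × 2/4 = 167
  round-rooted: 334 × 1/4 = 83.5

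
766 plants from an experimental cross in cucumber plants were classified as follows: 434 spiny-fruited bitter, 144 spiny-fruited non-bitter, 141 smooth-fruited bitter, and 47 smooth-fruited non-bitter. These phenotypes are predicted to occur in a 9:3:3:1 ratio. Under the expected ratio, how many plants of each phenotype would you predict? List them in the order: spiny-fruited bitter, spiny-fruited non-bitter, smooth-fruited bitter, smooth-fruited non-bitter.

Under the 9:3:3:1 hypothesis (Σ ratio = 16, N = 766):
  spiny-fruited bitter: 766 × 9/16 = 430.875
  spiny-fruited non-bitter: 766 × 3/16 = 143.625
  smooth-fruited bitter: 766 × 3/16 = 143.625
  smooth-fruited non-bitter: 766 × 1/16 = 47.875

430.875, 143.625, 143.625, 47.875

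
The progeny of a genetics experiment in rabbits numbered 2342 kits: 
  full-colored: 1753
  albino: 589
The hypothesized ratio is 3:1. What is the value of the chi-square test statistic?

0.028

The 3:1 ratio has 4 parts, so with N = 2342 the expected counts are:
  full-colored: 2342 × 3/4 = 1756.5
  albino: 2342 × 1/4 = 585.5
χ² = Σ (O − E)² / E
  full-colored: (1753 − 1756.5)² / 1756.5 = 0.0070
  albino: (589 − 585.5)² / 585.5 = 0.0209
χ² = 0.0070 + 0.0209 = 0.0279 ≈ 0.028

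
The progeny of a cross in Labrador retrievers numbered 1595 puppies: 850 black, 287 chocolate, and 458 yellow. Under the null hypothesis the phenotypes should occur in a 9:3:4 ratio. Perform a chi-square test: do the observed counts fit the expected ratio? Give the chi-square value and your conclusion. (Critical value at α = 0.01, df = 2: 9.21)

11.772; not consistent

Under the 9:3:4 hypothesis (Σ ratio = 16, N = 1595):
  black: 1595 × 9/16 = 897.1875
  chocolate: 1595 × 3/16 = 299.0625
  yellow: 1595 × 4/16 = 398.75
χ² = Σ (O − E)² / E
  black: (850 − 897.1875)² / 897.1875 = 2.4818
  chocolate: (287 − 299.0625)² / 299.0625 = 0.4865
  yellow: (458 − 398.75)² / 398.75 = 8.8039
χ² = 2.4818 + 0.4865 + 8.8039 = 11.7722 ≈ 11.772
Degrees of freedom = 3 − 1 = 2; critical value at α = 0.01 is 9.21.
Since 11.772 > 9.21, we reject the null hypothesis — the data do not fit the 9:3:4 ratio.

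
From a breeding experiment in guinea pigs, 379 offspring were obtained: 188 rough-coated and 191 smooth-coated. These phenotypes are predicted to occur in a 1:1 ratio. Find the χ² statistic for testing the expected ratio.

Total ratio parts = 2. Expected numbers out of 379:
  rough-coated: 379 × 1/2 = 189.5
  smooth-coated: 379 × 1/2 = 189.5
χ² = Σ (O − E)² / E
  rough-coated: (188 − 189.5)² / 189.5 = 0.0119
  smooth-coated: (191 − 189.5)² / 189.5 = 0.0119
χ² = 0.0119 + 0.0119 = 0.0238 ≈ 0.024

0.024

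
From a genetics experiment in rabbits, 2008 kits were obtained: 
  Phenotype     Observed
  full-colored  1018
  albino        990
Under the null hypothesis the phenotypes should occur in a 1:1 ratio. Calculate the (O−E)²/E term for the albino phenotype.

Expected counts for N = 2008 under a 1:1 ratio (total parts = 2):
  full-colored: 2008 × 1/2 = 1004
  albino: 2008 × 1/2 = 1004
Contribution of albino: (990 − 1004)² / 1004 = 0.1952

0.195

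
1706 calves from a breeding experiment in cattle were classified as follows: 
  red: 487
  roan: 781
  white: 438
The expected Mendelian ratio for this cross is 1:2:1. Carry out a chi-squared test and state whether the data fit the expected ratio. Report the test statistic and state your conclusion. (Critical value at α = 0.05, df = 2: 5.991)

14.970; not consistent

Under the 1:2:1 hypothesis (Σ ratio = 4, N = 1706):
  red: 1706 × 1/4 = 426.5
  roan: 1706 × 2/4 = 853
  white: 1706 × 1/4 = 426.5
χ² = Σ (O − E)² / E
  red: (487 − 426.5)² / 426.5 = 8.5821
  roan: (781 − 853)² / 853 = 6.0774
  white: (438 − 426.5)² / 426.5 = 0.3101
χ² = 8.5821 + 6.0774 + 0.3101 = 14.9696 ≈ 14.970
Degrees of freedom = 3 − 1 = 2; critical value at α = 0.05 is 5.991.
Since 14.970 > 5.991, we reject the null hypothesis — the data do not fit the 1:2:1 ratio.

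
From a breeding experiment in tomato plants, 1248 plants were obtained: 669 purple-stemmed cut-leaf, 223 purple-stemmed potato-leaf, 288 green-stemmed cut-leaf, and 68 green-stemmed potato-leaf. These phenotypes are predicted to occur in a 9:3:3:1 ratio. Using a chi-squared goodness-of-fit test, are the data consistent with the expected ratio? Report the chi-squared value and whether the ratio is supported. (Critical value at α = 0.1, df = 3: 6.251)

15.812; not consistent

The 9:3:3:1 ratio has 16 parts, so with N = 1248 the expected counts are:
  purple-stemmed cut-leaf: 1248 × 9/16 = 702
  purple-stemmed potato-leaf: 1248 × 3/16 = 234
  green-stemmed cut-leaf: 1248 × 3/16 = 234
  green-stemmed potato-leaf: 1248 × 1/16 = 78
χ² = Σ (O − E)² / E
  purple-stemmed cut-leaf: (669 − 702)² / 702 = 1.5513
  purple-stemmed potato-leaf: (223 − 234)² / 234 = 0.5171
  green-stemmed cut-leaf: (288 − 234)² / 234 = 12.4615
  green-stemmed potato-leaf: (68 − 78)² / 78 = 1.2821
χ² = 1.5513 + 0.5171 + 12.4615 + 1.2821 = 15.812
Degrees of freedom = 4 − 1 = 3; critical value at α = 0.1 is 6.251.
Since 15.812 > 6.251, we reject the null hypothesis — the data do not fit the 9:3:3:1 ratio.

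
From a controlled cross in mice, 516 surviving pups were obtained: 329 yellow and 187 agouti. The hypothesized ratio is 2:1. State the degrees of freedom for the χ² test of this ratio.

A goodness-of-fit test with 2 phenotype classes has df = 2 − 1 = 1.

1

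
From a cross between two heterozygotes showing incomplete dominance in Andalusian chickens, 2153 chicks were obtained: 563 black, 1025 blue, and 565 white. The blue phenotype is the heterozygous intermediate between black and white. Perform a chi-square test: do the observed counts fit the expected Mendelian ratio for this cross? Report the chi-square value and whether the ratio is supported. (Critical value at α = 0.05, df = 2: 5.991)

With incomplete dominance, a heterozygote × heterozygote cross gives a 1:2:1 phenotypic ratio.
Total ratio parts = 4. Expected numbers out of 2153:
  black: 2153 × 1/4 = 538.25
  blue: 2153 × 2/4 = 1076.5
  white: 2153 × 1/4 = 538.25
χ² = Σ (O − E)² / E
  black: (563 − 538.25)² / 538.25 = 1.1381
  blue: (1025 − 1076.5)² / 1076.5 = 2.4638
  white: (565 − 538.25)² / 538.25 = 1.3294
χ² = 1.1381 + 2.4638 + 1.3294 = 4.9313 ≈ 4.931
Degrees of freedom = 3 − 1 = 2; critical value at α = 0.05 is 5.991.
Since 4.931 < 5.991, we fail to reject the null hypothesis — the data are consistent with the 1:2:1 ratio.

4.931; consistent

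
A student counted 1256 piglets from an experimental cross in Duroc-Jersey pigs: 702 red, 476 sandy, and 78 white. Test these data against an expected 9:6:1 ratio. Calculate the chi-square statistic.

0.085

Under the 9:6:1 hypothesis (Σ ratio = 16, N = 1256):
  red: 1256 × 9/16 = 706.5
  sandy: 1256 × 6/16 = 471
  white: 1256 × 1/16 = 78.5
χ² = Σ (O − E)² / E
  red: (702 − 706.5)² / 706.5 = 0.0287
  sandy: (476 − 471)² / 471 = 0.0531
  white: (78 − 78.5)² / 78.5 = 0.0032
χ² = 0.0287 + 0.0531 + 0.0032 = 0.085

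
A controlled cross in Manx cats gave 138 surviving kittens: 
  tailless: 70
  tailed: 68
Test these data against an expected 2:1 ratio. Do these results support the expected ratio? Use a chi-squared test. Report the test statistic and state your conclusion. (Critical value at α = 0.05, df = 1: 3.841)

15.783; not consistent

Total ratio parts = 3. Expected numbers out of 138:
  tailless: 138 × 2/3 = 92
  tailed: 138 × 1/3 = 46
χ² = Σ (O − E)² / E
  tailless: (70 − 92)² / 92 = 5.2609
  tailed: (68 − 46)² / 46 = 10.5217
χ² = 5.2609 + 10.5217 = 15.7826 ≈ 15.783
Degrees of freedom = 2 − 1 = 1; critical value at α = 0.05 is 3.841.
Since 15.783 > 3.841, we reject the null hypothesis — the data do not fit the 2:1 ratio.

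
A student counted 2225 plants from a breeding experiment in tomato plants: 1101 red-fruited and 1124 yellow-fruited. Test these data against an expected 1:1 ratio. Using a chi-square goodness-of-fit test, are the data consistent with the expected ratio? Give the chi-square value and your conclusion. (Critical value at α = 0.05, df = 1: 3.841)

0.238; consistent

Under the 1:1 hypothesis (Σ ratio = 2, N = 2225):
  red-fruited: 2225 × 1/2 = 1112.5
  yellow-fruited: 2225 × 1/2 = 1112.5
χ² = Σ (O − E)² / E
  red-fruited: (1101 − 1112.5)² / 1112.5 = 0.1189
  yellow-fruited: (1124 − 1112.5)² / 1112.5 = 0.1189
χ² = 0.1189 + 0.1189 = 0.2378 ≈ 0.238
Degrees of freedom = 2 − 1 = 1; critical value at α = 0.05 is 3.841.
Since 0.238 < 3.841, we fail to reject the null hypothesis — the data are consistent with the 1:1 ratio.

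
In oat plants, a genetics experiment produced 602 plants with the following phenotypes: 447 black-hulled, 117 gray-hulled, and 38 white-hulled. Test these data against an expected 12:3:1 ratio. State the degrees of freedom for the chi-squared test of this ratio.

A goodness-of-fit test with 3 phenotype classes has df = 3 − 1 = 2.

2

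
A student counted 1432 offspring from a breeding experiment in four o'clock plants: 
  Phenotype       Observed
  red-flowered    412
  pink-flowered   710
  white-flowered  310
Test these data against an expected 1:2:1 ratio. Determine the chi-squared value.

Total ratio parts = 4. Expected numbers out of 1432:
  red-flowered: 1432 × 1/4 = 358
  pink-flowered: 1432 × 2/4 = 716
  white-flowered: 1432 × 1/4 = 358
χ² = Σ (O − E)² / E
  red-flowered: (412 − 358)² / 358 = 8.1453
  pink-flowered: (710 − 716)² / 716 = 0.0503
  white-flowered: (310 − 358)² / 358 = 6.4358
χ² = 8.1453 + 0.0503 + 6.4358 = 14.6314 ≈ 14.631

14.631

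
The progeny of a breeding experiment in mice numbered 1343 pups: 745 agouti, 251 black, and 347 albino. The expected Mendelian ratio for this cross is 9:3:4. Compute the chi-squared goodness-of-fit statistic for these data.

Under the 9:3:4 hypothesis (Σ ratio = 16, N = 1343):
  agouti: 1343 × 9/16 = 755.4375
  black: 1343 × 3/16 = 251.8125
  albino: 1343 × 4/16 = 335.75
χ² = Σ (O − E)² / E
  agouti: (745 − 755.4375)² / 755.4375 = 0.1442
  black: (251 − 251.8125)² / 251.8125 = 0.0026
  albino: (347 − 335.75)² / 335.75 = 0.3770
χ² = 0.1442 + 0.0026 + 0.3770 = 0.5238 ≈ 0.524

0.524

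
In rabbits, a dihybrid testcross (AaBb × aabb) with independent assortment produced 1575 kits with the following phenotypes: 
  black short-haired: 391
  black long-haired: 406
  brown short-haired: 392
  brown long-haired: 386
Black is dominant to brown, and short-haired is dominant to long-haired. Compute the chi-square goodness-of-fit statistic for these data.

A dihybrid testcross with independent assortment gives a 1:1:1:1 ratio.
Total ratio parts = 4. Expected numbers out of 1575:
  black short-haired: 1575 × 1/4 = 393.75
  black long-haired: 1575 × 1/4 = 393.75
  brown short-haired: 1575 × 1/4 = 393.75
  brown long-haired: 1575 × 1/4 = 393.75
χ² = Σ (O − E)² / E
  black short-haired: (391 − 393.75)² / 393.75 = 0.0192
  black long-haired: (406 − 393.75)² / 393.75 = 0.3811
  brown short-haired: (392 − 393.75)² / 393.75 = 0.0078
  brown long-haired: (386 − 393.75)² / 393.75 = 0.1525
χ² = 0.0192 + 0.3811 + 0.0078 + 0.1525 = 0.5606 ≈ 0.561

0.561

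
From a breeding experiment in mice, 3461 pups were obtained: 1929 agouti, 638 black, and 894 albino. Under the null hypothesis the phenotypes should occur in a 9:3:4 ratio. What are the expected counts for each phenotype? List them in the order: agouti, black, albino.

Total ratio parts = 16. Expected numbers out of 3461:
  agouti: 3461 × 9/16 = 1946.8125
  black: 3461 × 3/16 = 648.9375
  albino: 3461 × 4/16 = 865.25

1946.8125, 648.9375, 865.25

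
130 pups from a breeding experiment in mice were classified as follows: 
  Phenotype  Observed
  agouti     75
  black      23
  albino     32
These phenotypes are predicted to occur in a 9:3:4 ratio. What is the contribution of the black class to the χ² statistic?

The 9:3:4 ratio has 16 parts, so with N = 130 the expected counts are:
  agouti: 130 × 9/16 = 73.125
  black: 130 × 3/16 = 24.375
  albino: 130 × 4/16 = 32.5
Contribution of black: (23 − 24.375)² / 24.375 = 0.0776

0.078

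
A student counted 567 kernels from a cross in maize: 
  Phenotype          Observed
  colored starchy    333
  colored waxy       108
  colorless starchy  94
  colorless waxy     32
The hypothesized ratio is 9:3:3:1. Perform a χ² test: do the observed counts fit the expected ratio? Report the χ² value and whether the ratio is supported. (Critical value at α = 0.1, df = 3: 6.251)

Total ratio parts = 16. Expected numbers out of 567:
  colored starchy: 567 × 9/16 = 318.9375
  colored waxy: 567 × 3/16 = 106.3125
  colorless starchy: 567 × 3/16 = 106.3125
  colorless waxy: 567 × 1/16 = 35.4375
χ² = Σ (O − E)² / E
  colored starchy: (333 − 318.9375)² / 318.9375 = 0.6200
  colored waxy: (108 − 106.3125)² / 106.3125 = 0.0268
  colorless starchy: (94 − 106.3125)² / 106.3125 = 1.4260
  colorless waxy: (32 − 35.4375)² / 35.4375 = 0.3334
χ² = 0.6200 + 0.0268 + 1.4260 + 0.3334 = 2.4062 ≈ 2.406
Degrees of freedom = 4 − 1 = 3; critical value at α = 0.1 is 6.251.
Since 2.406 < 6.251, we fail to reject the null hypothesis — the data are consistent with the 9:3:3:1 ratio.

2.406; consistent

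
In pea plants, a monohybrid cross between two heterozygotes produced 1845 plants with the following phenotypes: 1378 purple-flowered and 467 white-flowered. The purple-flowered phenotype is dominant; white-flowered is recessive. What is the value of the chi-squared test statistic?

For a monohybrid cross between heterozygotes with complete dominance, the expected phenotypic ratio is 3:1.
Under the 3:1 hypothesis (Σ ratio = 4, N = 1845):
  purple-flowered: 1845 × 3/4 = 1383.75
  white-flowered: 1845 × 1/4 = 461.25
χ² = Σ (O − E)² / E
  purple-flowered: (1378 − 1383.75)² / 1383.75 = 0.0239
  white-flowered: (467 − 461.25)² / 461.25 = 0.0717
χ² = 0.0239 + 0.0717 = 0.0956 ≈ 0.096

0.096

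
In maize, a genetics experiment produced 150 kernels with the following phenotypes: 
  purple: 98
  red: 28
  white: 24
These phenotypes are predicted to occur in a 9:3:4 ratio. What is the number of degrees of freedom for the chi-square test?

A goodness-of-fit test with 3 phenotype classes has df = 3 − 1 = 2.

2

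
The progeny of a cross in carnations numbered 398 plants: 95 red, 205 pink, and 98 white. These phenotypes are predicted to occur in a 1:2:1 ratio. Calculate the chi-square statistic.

0.407

Expected counts for N = 398 under a 1:2:1 ratio (total parts = 4):
  red: 398 × 1/4 = 99.5
  pink: 398 × 2/4 = 199
  white: 398 × 1/4 = 99.5
χ² = Σ (O − E)² / E
  red: (95 − 99.5)² / 99.5 = 0.2035
  pink: (205 − 199)² / 199 = 0.1809
  white: (98 − 99.5)² / 99.5 = 0.0226
χ² = 0.2035 + 0.1809 + 0.0226 = 0.407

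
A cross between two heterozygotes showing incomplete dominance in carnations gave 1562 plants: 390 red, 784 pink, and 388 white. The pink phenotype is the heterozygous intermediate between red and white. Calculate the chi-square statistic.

0.028

With incomplete dominance, a heterozygote × heterozygote cross gives a 1:2:1 phenotypic ratio.
Expected counts for N = 1562 under a 1:2:1 ratio (total parts = 4):
  red: 1562 × 1/4 = 390.5
  pink: 1562 × 2/4 = 781
  white: 1562 × 1/4 = 390.5
χ² = Σ (O − E)² / E
  red: (390 − 390.5)² / 390.5 = 0.0006
  pink: (784 − 781)² / 781 = 0.0115
  white: (388 − 390.5)² / 390.5 = 0.0160
χ² = 0.0006 + 0.0115 + 0.0160 = 0.0281 ≈ 0.028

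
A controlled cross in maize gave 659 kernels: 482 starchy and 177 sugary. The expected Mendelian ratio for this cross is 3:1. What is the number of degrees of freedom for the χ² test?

1

A goodness-of-fit test with 2 phenotype classes has df = 2 − 1 = 1.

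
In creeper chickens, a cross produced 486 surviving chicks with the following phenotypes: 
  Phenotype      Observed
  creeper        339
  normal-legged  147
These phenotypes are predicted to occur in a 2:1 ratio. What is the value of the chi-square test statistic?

2.083

Expected counts for N = 486 under a 2:1 ratio (total parts = 3):
  creeper: 486 × 2/3 = 324
  normal-legged: 486 × 1/3 = 162
χ² = Σ (O − E)² / E
  creeper: (339 − 324)² / 324 = 0.6944
  normal-legged: (147 − 162)² / 162 = 1.3889
χ² = 0.6944 + 1.3889 = 2.0833 ≈ 2.083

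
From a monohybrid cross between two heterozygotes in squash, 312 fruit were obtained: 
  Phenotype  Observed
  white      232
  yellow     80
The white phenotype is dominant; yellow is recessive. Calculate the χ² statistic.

For a monohybrid cross between heterozygotes with complete dominance, the expected phenotypic ratio is 3:1.
Expected counts for N = 312 under a 3:1 ratio (total parts = 4):
  white: 312 × 3/4 = 234
  yellow: 312 × 1/4 = 78
χ² = Σ (O − E)² / E
  white: (232 − 234)² / 234 = 0.0171
  yellow: (80 − 78)² / 78 = 0.0513
χ² = 0.0171 + 0.0513 = 0.0684 ≈ 0.068

0.068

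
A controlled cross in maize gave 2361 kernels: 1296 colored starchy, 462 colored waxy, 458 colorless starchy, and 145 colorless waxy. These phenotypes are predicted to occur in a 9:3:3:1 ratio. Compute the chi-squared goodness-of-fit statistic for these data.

2.191

Under the 9:3:3:1 hypothesis (Σ ratio = 16, N = 2361):
  colored starchy: 2361 × 9/16 = 1328.0625
  colored waxy: 2361 × 3/16 = 442.6875
  colorless starchy: 2361 × 3/16 = 442.6875
  colorless waxy: 2361 × 1/16 = 147.5625
χ² = Σ (O − E)² / E
  colored starchy: (1296 − 1328.0625)² / 1328.0625 = 0.7741
  colored waxy: (462 − 442.6875)² / 442.6875 = 0.8425
  colorless starchy: (458 − 442.6875)² / 442.6875 = 0.5297
  colorless waxy: (145 − 147.5625)² / 147.5625 = 0.0445
χ² = 0.7741 + 0.8425 + 0.5297 + 0.0445 = 2.1908 ≈ 2.191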